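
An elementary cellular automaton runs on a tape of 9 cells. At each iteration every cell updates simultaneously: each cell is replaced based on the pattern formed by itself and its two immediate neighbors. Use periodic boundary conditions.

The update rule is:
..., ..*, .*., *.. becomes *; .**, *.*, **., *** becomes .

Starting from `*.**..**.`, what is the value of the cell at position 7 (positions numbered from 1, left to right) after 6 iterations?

*

*...**...
****..***
....**...
****..***  (repeats iteration 2; period 2)
iteration 6: ****..***
position 7 holds *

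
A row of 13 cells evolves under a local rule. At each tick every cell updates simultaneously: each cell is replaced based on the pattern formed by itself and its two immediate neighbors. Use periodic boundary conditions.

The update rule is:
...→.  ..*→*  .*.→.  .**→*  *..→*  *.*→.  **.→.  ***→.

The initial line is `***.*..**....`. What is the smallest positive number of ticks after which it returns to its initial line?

13

tick 1: *....***.*..*
tick 2: .*..**....***
tick 3: ..***.*..**..
tick 4: .**....***.*.
tick 5: **.*..**....*
tick 6: ....***.*..**
tick 7: *..**....***.
tick 8: .***.*..**...
tick 9: **....***.*..
tick 10: *.*..**....**
tick 11: ...***.*..**.
tick 12: ..**....***.*
tick 13: ***.*..**....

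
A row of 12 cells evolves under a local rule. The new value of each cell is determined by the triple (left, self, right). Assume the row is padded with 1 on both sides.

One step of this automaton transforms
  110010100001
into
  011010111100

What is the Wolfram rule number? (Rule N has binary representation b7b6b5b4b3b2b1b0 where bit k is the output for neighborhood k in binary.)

position 0: 111 → 0  (bit 7 = 0)
position 1: 110 → 1  (bit 6 = 1)
position 5: 101 → 0  (bit 5 = 0)
position 2: 100 → 1  (bit 4 = 1)
position 11: 011 → 0  (bit 3 = 0)
position 4: 010 → 1  (bit 2 = 1)
position 3: 001 → 0  (bit 1 = 0)
position 8: 000 → 1  (bit 0 = 1)
bits b7..b0 = 01010101 = 85

85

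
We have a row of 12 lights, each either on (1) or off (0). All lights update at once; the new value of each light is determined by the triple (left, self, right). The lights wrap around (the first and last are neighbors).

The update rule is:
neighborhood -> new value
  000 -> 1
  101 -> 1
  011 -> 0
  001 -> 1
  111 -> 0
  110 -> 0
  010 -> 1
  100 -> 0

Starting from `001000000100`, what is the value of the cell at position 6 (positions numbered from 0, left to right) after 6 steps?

0

111011111101
000100000010
111101111110
000010000001
011110111111
100001000000
position 6 holds 0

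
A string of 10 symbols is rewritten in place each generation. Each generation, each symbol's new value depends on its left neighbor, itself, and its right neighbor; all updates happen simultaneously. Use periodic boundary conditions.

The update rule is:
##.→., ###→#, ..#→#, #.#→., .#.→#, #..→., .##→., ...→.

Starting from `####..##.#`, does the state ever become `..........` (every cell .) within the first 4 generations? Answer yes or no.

no

generation 1: ###..#....
generation 2: .#..##...#
generation 3: .#.#....##
generation 4: .#.#...#..
generation 4 is .#.#...#.., still not uniform .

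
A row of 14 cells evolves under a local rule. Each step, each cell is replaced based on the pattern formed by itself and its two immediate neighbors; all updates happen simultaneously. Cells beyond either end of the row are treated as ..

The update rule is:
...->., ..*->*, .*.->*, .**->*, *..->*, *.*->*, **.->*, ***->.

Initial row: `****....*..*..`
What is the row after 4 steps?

**....******.*

step 1: *..**..******.
step 2: ********....**
step 3: *......**..***
step 4: **....******.*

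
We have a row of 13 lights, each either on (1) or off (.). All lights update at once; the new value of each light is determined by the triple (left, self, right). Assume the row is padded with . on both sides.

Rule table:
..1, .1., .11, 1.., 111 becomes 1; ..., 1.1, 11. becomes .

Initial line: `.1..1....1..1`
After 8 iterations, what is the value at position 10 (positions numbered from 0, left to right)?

.

iteration 1: 111111..11111
iteration 2: 11111.111111.
iteration 3: 1111..11111.1
iteration 4: 111.111111..1
iteration 5: 11..11111.111
iteration 6: 1.111111..11.
iteration 7: 1.11111.111.1
iteration 8: 1.1111..11..1
position 10 holds .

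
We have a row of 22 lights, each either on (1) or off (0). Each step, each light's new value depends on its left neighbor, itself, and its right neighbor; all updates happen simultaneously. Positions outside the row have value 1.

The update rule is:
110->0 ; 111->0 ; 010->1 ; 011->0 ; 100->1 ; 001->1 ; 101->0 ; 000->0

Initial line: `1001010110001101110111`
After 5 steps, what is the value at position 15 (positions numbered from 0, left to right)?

0111010001010000000000
0000011011011000000001
1000100000000100000010
0101110000001110000110
0100001000010001001000
position 15 holds 1

1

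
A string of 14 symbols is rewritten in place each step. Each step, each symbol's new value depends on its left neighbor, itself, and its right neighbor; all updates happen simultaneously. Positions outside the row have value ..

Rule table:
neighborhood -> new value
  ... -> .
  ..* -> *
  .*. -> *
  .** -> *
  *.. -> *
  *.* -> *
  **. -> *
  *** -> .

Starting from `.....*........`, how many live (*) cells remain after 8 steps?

3

....***.......
...**.**......
..*******.....
.**.....**....
****...****...
*..**.**..**..
*************.
*...........**
count of *: 3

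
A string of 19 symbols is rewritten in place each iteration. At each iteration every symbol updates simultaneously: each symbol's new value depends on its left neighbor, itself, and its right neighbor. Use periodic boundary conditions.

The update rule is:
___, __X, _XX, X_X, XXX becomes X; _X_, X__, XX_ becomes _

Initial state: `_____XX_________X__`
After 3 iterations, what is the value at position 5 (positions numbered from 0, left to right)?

iteration 1: XXXXXX__XXXXXXXX__X
iteration 2: XXXXX__XXXXXXXX__XX
iteration 3: XXXX__XXXXXXXX__XXX
position 5 holds _

_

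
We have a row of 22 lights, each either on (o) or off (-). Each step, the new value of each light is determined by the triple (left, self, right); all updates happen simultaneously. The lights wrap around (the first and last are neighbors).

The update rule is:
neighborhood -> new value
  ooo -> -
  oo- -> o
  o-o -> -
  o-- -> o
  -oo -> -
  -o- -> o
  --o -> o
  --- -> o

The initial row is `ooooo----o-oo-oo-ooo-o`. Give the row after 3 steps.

---oooooo-------------

----oooooo--o--o---o--
oooo-----ooooooooooooo
---oooooo-------------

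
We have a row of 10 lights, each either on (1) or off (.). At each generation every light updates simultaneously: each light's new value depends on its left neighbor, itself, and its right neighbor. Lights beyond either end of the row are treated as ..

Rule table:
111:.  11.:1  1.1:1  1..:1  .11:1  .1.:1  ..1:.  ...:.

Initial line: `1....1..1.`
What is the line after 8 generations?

generation 1: 11...11.11
generation 2: 111..11111
generation 3: 1.11.1...1
generation 4: 1111111..1
generation 5: 1.....11.1
generation 6: 11....1111
generation 7: 111...1..1
generation 8: 1.11..11.1

1.11..11.1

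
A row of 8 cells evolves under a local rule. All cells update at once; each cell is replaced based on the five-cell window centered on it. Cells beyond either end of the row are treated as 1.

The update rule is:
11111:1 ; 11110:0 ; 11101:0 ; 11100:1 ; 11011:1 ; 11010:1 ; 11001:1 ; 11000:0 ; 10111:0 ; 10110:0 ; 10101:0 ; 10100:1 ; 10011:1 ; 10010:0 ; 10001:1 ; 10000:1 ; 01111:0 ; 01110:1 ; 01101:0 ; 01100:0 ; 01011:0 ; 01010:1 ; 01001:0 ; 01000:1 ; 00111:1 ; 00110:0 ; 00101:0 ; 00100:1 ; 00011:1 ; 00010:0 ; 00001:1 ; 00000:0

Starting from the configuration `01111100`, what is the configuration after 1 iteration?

10010111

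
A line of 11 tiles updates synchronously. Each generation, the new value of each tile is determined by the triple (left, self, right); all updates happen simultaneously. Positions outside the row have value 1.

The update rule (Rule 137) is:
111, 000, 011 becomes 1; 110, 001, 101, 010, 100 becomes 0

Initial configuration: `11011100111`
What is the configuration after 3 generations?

01000000111

10011000111
00010010111
01000000111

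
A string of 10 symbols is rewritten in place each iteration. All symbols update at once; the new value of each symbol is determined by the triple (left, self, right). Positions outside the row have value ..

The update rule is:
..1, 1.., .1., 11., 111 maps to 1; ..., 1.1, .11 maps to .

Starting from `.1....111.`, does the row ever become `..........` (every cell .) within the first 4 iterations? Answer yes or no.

111..1.111
.11111..11
1.111111.1
1..11111.1
iteration 4 is 1..11111.1, still not uniform .

no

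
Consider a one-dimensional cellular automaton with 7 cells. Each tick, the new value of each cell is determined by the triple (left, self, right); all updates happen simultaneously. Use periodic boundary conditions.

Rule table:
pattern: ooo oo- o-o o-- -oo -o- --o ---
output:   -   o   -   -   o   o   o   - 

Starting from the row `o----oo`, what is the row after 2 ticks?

o--ooo-

o---oo-
o--ooo-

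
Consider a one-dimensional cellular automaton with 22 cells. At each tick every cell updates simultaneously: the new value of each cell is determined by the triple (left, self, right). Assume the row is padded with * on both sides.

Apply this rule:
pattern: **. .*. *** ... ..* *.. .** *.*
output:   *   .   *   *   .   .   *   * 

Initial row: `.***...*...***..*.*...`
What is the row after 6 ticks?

***************..*****

****.*...*.***...*..*.
*****..*..****.*.....*
*****.....*****..***.*
*****.***.*****..*****
***************..*****
***************..*****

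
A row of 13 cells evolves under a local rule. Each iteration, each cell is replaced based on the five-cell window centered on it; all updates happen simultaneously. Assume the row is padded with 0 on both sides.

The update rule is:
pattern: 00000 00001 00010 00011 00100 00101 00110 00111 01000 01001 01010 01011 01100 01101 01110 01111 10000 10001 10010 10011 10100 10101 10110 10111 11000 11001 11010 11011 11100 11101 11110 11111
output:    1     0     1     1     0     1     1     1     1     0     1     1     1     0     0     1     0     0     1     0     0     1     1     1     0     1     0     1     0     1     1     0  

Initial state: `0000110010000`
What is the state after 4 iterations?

1101111101011
1011101101111
1110111011110
1011101111100

1011101111100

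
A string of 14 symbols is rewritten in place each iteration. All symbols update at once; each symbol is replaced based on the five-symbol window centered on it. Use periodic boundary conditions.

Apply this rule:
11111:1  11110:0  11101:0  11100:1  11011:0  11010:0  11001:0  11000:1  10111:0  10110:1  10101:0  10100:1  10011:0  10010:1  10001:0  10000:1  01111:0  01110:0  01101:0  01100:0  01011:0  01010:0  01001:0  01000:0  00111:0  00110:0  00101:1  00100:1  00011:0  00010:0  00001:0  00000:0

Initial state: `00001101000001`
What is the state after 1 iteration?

01000001010001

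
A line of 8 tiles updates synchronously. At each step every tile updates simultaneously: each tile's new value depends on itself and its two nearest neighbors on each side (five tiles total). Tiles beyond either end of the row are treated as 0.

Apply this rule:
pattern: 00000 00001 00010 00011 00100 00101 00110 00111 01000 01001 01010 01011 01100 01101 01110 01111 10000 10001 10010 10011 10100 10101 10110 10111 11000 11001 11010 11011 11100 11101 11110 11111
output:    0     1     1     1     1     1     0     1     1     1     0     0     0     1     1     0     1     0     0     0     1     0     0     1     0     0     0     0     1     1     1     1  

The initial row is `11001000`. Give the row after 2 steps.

00111110

00001110
00111110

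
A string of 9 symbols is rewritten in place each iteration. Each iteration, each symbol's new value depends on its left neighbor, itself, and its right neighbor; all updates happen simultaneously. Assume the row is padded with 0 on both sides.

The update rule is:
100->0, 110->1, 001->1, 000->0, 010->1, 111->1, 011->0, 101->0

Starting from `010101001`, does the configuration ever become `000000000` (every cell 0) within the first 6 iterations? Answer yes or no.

no

110101011
010101001  (repeats iteration 0; period 2)
iteration 6: 010101001
iteration 6 is 010101001, still not uniform 0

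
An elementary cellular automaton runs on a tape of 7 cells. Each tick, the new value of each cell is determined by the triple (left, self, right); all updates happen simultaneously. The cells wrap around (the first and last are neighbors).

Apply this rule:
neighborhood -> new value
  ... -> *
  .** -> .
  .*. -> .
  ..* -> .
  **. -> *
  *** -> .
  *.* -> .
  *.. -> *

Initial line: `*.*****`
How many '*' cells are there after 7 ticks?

2

*......
.*****.
.....**
****..*
...**..
**..***
.**....
count of *: 2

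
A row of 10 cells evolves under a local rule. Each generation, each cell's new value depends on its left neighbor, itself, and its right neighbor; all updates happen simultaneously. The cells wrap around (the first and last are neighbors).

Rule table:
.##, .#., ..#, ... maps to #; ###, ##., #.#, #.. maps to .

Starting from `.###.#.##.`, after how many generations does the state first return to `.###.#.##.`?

10

generation 1: ##...#.#..
generation 2: #..###.#.#
generation 3: ..##...#.#
generation 4: .##..###.#
generation 5: .#..##...#
generation 6: .#.##..###
generation 7: .#.#..##..
generation 8: ##.#.##..#
generation 9: ...#.#..##
generation 10: .###.#.##.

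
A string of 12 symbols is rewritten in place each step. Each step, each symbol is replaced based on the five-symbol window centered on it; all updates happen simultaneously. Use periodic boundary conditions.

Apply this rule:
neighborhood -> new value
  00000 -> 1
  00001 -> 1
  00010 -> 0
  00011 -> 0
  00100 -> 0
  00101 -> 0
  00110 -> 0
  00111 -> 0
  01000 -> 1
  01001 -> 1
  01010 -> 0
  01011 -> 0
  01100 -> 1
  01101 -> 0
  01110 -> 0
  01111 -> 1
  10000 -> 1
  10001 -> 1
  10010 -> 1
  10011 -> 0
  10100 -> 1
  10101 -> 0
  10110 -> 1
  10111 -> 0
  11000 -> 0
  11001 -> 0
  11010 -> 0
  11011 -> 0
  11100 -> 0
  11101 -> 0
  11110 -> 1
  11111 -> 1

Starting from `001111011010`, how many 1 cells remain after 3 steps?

100110010011
000010101000
111000001111
count of 1: 7

7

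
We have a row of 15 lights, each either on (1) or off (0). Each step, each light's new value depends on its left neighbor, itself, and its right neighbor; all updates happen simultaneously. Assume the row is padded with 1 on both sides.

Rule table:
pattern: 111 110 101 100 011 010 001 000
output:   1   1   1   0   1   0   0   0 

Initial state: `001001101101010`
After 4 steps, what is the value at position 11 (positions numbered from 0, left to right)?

1

000001111110101
000001111111011
000001111111111
000001111111111
position 11 holds 1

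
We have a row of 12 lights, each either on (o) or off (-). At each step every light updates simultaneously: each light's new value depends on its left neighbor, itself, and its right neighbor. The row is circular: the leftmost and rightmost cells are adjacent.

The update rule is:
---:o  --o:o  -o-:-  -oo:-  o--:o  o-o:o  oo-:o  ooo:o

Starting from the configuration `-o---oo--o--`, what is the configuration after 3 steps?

ooo-ooo-ooo-

o-ooo-ooo-oo
oo-ooo-ooo-o
ooo-ooo-ooo-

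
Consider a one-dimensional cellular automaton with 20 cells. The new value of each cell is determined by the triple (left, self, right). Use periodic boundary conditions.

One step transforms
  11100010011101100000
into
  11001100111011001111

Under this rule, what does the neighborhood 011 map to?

1

At position 0 the neighborhood is 011; the next row has 1 there.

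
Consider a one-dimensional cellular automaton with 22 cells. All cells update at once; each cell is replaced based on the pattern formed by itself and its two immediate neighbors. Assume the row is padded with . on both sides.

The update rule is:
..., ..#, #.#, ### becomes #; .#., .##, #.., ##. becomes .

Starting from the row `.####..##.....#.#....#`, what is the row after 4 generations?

#.##..#...####.#..###.
.#...#..##.##.#..#.#..
#..##..#..#..#..#.#..#
..#...#..#..#..#.#..#.

..#...#..#..#..#.#..#.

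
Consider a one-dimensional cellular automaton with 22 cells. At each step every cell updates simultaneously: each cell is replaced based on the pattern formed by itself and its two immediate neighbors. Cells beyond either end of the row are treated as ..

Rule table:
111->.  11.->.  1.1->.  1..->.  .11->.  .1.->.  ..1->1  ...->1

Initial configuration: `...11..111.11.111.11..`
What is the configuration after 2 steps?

111...1..............1
....11..1111111111111.

....11..1111111111111.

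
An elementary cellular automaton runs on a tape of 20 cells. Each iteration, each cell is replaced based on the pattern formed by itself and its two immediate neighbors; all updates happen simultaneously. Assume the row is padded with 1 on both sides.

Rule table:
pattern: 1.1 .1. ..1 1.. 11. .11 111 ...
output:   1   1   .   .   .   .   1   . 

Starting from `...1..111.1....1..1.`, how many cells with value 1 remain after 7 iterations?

...1...1.11....1..11
...1...11......1...1
...1...........1....
...1...........1....  (fixed point — unchanged through iteration 7)
count of 1: 2

2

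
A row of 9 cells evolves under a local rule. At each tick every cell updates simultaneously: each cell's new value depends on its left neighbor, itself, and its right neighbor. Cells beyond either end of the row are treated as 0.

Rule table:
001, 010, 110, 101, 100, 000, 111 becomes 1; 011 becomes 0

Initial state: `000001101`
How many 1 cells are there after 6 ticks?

7

111110111
011111011
101111101
110111111
011011111
101101111
count of 1: 7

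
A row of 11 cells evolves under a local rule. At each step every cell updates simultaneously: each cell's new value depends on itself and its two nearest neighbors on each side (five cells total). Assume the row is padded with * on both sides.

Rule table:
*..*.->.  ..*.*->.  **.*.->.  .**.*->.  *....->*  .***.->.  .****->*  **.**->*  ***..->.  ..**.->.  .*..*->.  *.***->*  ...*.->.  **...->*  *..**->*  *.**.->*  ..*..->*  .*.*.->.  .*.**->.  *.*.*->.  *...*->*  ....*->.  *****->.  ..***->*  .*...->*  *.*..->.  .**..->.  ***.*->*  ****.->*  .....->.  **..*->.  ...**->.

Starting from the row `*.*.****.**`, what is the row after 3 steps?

*...*******
.**.**.....
**.**.**...

**.**.**...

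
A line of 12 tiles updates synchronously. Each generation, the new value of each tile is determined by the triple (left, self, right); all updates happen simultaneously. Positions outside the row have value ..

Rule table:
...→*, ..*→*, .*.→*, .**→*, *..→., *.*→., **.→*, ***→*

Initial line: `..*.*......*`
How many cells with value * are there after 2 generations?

10

***.*.******
***.*.******
count of *: 10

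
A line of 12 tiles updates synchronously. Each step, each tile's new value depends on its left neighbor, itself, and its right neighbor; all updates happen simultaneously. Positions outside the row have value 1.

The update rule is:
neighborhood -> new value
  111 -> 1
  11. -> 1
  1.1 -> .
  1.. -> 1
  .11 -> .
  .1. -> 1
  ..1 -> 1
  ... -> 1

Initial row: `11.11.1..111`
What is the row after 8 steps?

11..1.111.11
11111..11..1
1111111.111.
1111111..11.
111111111.1.
111111111.1.  (fixed point — unchanged through step 8)

111111111.1.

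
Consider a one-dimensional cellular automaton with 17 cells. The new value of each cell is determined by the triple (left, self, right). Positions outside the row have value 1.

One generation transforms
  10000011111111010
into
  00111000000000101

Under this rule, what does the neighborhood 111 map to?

At position 7 the neighborhood is 111; the next row has 0 there.

0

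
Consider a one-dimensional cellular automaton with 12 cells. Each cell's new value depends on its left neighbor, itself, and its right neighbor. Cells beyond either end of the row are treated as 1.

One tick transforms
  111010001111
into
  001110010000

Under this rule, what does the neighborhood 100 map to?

0

At position 5 the neighborhood is 100; the next row has 0 there.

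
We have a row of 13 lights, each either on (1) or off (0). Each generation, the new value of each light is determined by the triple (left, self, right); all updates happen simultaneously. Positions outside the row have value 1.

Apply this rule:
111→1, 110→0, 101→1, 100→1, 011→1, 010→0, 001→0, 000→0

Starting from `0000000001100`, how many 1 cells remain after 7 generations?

1000000001010
0100000000101
1010000000011
0101000000011
1010100000011
0101010000011
1010101000011
count of 1: 6

6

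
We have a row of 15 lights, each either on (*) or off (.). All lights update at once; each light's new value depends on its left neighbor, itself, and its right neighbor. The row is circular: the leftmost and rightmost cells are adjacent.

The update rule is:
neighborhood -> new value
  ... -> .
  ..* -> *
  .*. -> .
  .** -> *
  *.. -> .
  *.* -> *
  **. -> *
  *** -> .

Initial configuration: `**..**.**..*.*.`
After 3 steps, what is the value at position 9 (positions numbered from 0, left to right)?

*

step 1: **.******.*.*.*
step 2: .***....**.*.**
step 3: **.*...****.***
position 9 holds *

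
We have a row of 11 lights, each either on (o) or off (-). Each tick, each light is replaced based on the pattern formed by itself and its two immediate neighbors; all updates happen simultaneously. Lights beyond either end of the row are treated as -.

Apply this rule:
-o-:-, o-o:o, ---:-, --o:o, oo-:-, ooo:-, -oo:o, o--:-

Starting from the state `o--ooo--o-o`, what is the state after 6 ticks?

--oo---o-o-
-oo---o-o--
oo---o-o---
o---o-o----
---o-o-----
--o-o------

--o-o------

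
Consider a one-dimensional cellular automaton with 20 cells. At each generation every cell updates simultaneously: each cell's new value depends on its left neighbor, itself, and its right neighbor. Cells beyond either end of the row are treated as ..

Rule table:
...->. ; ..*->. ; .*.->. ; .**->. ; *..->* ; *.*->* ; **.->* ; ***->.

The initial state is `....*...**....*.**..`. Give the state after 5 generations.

.....*...**....*.**.
......*...**....*.**
.......*...**....*.*
........*...**....*.
.........*...**....*

.........*...**....*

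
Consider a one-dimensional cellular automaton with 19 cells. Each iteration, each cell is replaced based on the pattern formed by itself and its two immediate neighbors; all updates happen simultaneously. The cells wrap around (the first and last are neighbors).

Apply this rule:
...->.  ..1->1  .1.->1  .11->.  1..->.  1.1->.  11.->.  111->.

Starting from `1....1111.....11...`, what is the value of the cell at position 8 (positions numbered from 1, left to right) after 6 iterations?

iteration 1: 1...1........1....1
iteration 2: ...11.......11...1.
iteration 3: ..1........1....11.
iteration 4: .11.......11...1...
iteration 5: 1........1....11...
iteration 6: 1.......11...1....1
position 8 holds .

.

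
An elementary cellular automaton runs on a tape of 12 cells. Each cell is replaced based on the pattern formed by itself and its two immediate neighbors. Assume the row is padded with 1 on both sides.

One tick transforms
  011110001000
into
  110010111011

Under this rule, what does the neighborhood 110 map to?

At position 4 the neighborhood is 110; the next row has 1 there.

1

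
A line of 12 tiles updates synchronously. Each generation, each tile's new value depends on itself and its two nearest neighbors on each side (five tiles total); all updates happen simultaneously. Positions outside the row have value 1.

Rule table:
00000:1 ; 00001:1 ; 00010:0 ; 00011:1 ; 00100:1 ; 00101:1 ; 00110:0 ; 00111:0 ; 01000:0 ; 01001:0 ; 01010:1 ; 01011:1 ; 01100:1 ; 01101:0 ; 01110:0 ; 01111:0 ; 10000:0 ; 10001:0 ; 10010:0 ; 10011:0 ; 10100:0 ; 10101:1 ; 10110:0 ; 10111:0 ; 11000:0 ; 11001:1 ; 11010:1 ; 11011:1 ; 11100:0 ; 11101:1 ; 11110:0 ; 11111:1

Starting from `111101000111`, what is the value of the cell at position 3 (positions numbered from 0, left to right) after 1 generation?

1

110110001001
position 3 holds 1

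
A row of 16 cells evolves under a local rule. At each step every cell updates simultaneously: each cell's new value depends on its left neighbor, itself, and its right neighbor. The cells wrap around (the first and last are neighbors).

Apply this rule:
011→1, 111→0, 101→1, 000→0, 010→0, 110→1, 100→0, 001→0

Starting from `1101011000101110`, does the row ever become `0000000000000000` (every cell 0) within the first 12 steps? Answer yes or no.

step 1: 1110111000011011
step 2: 0011101000011110
step 3: 0010110000010010
step 4: 0001110000000000
step 5: 0001010000000000
step 6: 0000100000000000
step 7: 0000000000000000
all cells are 0 at step 7

yes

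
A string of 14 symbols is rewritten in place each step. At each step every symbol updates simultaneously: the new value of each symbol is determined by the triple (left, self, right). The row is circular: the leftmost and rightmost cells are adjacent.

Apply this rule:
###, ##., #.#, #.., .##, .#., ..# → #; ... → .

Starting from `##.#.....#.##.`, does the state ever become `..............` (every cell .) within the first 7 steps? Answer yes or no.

no

step 1: #####...######
step 2: ######.#######
step 3: ##############
step 4: ##############  (fixed point — unchanged through step 7)
step 7 is ##############, still not uniform .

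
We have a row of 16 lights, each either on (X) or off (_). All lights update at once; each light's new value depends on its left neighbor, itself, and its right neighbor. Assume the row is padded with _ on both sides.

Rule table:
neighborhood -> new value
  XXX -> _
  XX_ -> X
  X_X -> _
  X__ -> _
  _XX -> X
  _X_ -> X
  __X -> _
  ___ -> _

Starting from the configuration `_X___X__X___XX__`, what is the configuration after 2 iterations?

_X___X__X___XX__  (fixed point — unchanged through iteration 2)

_X___X__X___XX__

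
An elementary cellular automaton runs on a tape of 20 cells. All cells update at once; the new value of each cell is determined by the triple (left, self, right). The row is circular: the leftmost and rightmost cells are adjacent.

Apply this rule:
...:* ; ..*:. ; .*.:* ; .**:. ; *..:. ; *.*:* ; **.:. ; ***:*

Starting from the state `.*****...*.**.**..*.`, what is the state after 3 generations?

..***..*.**..*....*.
*..*...**....*.**.*.
*..*.*....**.**..***

*..*.*....**.**..***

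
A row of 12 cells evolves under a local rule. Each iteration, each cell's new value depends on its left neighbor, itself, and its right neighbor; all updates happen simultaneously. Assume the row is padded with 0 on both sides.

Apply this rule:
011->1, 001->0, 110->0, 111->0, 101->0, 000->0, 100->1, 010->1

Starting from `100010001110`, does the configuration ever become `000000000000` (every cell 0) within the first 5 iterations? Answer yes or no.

no

110011001001
101010101101
101010101001
101010101101  (repeats iteration 2; period 2)
iteration 5: 101010101001
iteration 5 is 101010101001, still not uniform 0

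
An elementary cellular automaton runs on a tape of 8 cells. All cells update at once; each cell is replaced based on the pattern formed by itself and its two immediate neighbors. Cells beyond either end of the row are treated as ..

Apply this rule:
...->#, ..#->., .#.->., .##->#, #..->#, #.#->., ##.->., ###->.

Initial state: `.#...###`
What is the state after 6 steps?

..##.#..
#.#...##
...##.#.
##.#...#
#...##..
.##.#.##

.##.#.##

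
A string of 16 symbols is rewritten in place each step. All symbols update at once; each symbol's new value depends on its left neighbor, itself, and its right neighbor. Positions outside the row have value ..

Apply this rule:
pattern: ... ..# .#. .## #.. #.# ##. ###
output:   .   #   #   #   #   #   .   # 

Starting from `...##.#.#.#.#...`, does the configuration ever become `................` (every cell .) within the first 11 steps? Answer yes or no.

no

..##.#########..
.##.#########.#.
##.#########.###
#.#########.###.
##########.###.#
#########.###.##
########.###.##.
#######.###.##.#
######.###.##.##
#####.###.##.##.
####.###.##.##.#
step 11 is ####.###.##.##.#, still not uniform .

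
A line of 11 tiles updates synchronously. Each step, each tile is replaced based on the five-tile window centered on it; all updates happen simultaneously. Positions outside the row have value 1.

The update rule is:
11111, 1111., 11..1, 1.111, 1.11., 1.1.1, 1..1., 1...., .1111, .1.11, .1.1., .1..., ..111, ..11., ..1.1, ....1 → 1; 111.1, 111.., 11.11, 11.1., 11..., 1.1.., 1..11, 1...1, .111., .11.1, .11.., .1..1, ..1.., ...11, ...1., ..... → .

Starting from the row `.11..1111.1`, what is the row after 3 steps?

.1.1.111..1
.11111..1.1
.1111.11111

.1111.11111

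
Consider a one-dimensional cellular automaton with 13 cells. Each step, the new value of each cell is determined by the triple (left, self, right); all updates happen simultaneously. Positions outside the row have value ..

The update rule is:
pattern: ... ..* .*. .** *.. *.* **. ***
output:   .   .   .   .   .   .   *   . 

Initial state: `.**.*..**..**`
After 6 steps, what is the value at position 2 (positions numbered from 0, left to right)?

..*.....*...*
.............
.............  (fixed point — unchanged through step 6)
position 2 holds .

.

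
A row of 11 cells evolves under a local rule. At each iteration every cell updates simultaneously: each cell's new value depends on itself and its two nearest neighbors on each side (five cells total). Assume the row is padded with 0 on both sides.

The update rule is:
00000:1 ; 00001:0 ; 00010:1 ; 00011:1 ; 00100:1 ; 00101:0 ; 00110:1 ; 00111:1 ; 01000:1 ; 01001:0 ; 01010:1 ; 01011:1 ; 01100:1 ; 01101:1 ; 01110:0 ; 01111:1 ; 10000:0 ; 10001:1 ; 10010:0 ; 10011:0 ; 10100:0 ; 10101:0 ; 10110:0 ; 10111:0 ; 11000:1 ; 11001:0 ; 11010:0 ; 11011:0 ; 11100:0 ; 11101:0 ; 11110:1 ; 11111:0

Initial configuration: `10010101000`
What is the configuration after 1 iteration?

10001010101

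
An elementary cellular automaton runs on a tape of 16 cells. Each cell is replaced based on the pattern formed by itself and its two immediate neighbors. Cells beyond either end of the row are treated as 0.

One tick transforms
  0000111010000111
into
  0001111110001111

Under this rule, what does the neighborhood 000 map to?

0

At position 0 the neighborhood is 000; the next row has 0 there.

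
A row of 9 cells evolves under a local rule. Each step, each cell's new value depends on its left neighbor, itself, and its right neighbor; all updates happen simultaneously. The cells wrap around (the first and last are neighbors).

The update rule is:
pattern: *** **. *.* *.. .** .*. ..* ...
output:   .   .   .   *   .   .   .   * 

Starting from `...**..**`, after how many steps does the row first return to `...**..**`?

18

step 1: **...*...
step 2: ..**..**.
step 3: *...*...*
step 4: .**..**..
step 5: ...*...**
step 6: **..**...
step 7: ..*...**.
step 8: *..**...*
step 9: .*...**..
step 10: ..**...**
step 11: *...**...
step 12: .**...**.
step 13: ...**...*
step 14: **...**..
step 15: ..**...*.
step 16: *...**..*
step 17: .**...*..
step 18: ...**..**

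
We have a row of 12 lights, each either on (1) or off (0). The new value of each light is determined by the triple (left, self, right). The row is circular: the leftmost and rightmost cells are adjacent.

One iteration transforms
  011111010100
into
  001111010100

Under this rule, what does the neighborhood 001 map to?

0

At position 0 the neighborhood is 001; the next row has 0 there.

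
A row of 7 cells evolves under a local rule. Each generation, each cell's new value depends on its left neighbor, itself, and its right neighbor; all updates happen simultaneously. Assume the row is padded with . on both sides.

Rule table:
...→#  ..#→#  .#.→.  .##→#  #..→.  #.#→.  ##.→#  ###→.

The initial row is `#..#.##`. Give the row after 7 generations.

..#..##
##..###
##.##.#
##.##..
##.##.#  (repeats generation 3; period 2)
generation 7: ##.##.#

##.##.#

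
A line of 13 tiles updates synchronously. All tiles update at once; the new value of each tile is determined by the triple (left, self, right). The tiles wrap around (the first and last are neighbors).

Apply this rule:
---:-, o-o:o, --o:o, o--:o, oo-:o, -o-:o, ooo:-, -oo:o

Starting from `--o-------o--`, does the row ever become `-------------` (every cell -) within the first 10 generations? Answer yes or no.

yes

-ooo-----ooo-
oo-oo---oo-oo
-ooooo-ooooo-
oo---ooo---oo
-oo-oo-oo-oo-
ooooooooooooo
-------------
all cells are - at generation 7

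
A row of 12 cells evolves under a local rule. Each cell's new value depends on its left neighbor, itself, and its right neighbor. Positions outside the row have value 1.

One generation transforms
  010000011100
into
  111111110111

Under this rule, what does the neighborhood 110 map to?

1

At position 9 the neighborhood is 110; the next row has 1 there.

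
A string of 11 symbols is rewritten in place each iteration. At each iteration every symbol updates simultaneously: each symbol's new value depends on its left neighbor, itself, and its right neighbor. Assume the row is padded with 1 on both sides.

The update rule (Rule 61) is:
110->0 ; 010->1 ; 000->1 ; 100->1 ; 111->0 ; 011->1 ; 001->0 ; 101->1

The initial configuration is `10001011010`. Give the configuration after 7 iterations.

00110100001

iteration 1: 01101110111
iteration 2: 11011001100
iteration 3: 00110101010
iteration 4: 10101111111
iteration 5: 01111000000
iteration 6: 11000111110
iteration 7: 00110100001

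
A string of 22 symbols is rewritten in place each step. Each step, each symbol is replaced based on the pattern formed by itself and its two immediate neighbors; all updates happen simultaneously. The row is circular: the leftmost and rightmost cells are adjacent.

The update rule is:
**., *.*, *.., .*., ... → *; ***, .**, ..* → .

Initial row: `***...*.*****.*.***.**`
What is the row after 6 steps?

**..***....**..****...

..***.**....****..**..
*...**.****....**..***
***..**...****..**....
..**..***....**..****.
*..**...****..**....**
**..***....**..****...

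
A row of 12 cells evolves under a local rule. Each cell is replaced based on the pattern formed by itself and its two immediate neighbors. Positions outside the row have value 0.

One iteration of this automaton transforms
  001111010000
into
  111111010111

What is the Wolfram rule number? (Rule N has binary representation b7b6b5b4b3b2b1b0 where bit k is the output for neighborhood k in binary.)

position 3: 111 → 1  (bit 7 = 1)
position 5: 110 → 1  (bit 6 = 1)
position 6: 101 → 0  (bit 5 = 0)
position 8: 100 → 0  (bit 4 = 0)
position 2: 011 → 1  (bit 3 = 1)
position 7: 010 → 1  (bit 2 = 1)
position 1: 001 → 1  (bit 1 = 1)
position 0: 000 → 1  (bit 0 = 1)
bits b7..b0 = 11001111 = 207

207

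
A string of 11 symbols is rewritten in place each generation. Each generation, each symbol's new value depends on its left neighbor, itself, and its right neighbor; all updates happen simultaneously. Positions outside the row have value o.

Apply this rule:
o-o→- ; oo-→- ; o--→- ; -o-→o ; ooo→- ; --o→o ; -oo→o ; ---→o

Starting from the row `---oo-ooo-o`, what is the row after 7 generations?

-o-o-o-ooo-

-ooo--o---o
-o---oo-ooo
-o-ooo--o--
-o-o---oo-o
-o-o-ooo--o
-o-o-o---oo
-o-o-o-ooo-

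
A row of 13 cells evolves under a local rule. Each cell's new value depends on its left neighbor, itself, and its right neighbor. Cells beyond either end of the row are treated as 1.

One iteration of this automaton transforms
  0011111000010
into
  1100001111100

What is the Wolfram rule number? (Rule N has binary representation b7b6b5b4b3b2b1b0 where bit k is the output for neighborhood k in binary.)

position 3: 111 → 0  (bit 7 = 0)
position 6: 110 → 1  (bit 6 = 1)
position 12: 101 → 0  (bit 5 = 0)
position 0: 100 → 1  (bit 4 = 1)
position 2: 011 → 0  (bit 3 = 0)
position 11: 010 → 0  (bit 2 = 0)
position 1: 001 → 1  (bit 1 = 1)
position 8: 000 → 1  (bit 0 = 1)
bits b7..b0 = 01010011 = 83

83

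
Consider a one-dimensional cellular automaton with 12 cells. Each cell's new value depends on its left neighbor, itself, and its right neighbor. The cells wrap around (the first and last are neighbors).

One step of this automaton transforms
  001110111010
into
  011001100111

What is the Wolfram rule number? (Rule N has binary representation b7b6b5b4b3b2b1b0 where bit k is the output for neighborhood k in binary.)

62

position 3: 111 → 0  (bit 7 = 0)
position 4: 110 → 0  (bit 6 = 0)
position 5: 101 → 1  (bit 5 = 1)
position 11: 100 → 1  (bit 4 = 1)
position 2: 011 → 1  (bit 3 = 1)
position 10: 010 → 1  (bit 2 = 1)
position 1: 001 → 1  (bit 1 = 1)
position 0: 000 → 0  (bit 0 = 0)
bits b7..b0 = 00111110 = 62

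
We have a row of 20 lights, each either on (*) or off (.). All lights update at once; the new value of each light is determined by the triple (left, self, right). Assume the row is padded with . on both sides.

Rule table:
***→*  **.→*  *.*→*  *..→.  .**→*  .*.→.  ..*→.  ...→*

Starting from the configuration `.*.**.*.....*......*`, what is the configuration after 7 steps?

.*****..***********.

..****..***...****..
*.****..***.*.****.*
.*****..****.******.
.*****..***********.
.*****..***********.  (fixed point — unchanged through step 7)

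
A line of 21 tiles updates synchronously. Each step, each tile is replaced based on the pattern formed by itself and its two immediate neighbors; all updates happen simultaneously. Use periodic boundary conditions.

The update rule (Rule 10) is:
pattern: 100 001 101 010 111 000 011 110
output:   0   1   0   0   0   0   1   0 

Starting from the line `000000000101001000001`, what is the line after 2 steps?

000000001000010000010
000000010000100000100

000000010000100000100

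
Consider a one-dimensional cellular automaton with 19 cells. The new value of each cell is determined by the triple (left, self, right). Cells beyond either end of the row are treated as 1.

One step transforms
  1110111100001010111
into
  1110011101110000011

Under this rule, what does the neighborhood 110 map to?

1

At position 2 the neighborhood is 110; the next row has 1 there.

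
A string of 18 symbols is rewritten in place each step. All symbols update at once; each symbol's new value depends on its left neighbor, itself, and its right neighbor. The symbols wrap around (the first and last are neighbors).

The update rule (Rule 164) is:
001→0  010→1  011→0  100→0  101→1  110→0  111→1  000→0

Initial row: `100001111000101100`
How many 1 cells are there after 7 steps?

step 1: 100000110000110000
step 2: 100000000000000000
step 3: 100000000000000000  (fixed point — unchanged through step 7)
count of 1: 1

1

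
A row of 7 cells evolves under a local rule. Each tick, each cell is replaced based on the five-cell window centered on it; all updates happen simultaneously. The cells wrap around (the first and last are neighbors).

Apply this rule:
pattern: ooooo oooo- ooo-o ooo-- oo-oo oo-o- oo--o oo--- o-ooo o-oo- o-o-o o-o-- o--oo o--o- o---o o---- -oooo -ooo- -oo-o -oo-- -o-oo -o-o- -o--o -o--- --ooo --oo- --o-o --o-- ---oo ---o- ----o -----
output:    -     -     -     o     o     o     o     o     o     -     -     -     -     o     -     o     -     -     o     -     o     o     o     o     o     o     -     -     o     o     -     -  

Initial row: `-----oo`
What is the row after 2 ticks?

--o-ooo

oo--oo-
--o-ooo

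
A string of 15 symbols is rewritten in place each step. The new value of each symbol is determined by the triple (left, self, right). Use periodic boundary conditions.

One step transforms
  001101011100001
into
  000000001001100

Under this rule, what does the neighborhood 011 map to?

0

At position 2 the neighborhood is 011; the next row has 0 there.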